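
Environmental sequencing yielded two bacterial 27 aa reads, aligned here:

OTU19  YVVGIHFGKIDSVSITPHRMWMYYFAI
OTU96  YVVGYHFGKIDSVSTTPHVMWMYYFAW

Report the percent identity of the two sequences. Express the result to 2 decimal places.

Mismatches occur at site 5 (I→Y), site 15 (I→T), site 19 (R→V), site 27 (I→W).
23 of the 27 sites match, so the percent identity is 23/27 × 100 = 85.19%.

85.19%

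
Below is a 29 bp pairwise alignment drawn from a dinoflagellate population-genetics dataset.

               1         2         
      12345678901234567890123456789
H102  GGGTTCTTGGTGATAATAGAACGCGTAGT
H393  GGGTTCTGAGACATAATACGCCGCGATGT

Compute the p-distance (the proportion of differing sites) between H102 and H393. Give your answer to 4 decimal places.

0.3103

Mismatches occur at site 8 (T↔G), site 9 (G↔A), site 11 (T↔A), site 12 (G↔C), site 19 (G↔C), site 20 (A↔G), site 21 (A↔C), site 26 (T↔A), site 27 (A↔T).
There are 9 differences over 29 sites, so p = 9/29 = 0.3103.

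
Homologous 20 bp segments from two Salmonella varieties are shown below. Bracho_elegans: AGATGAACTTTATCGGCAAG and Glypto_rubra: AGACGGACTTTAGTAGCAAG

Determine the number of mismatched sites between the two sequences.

5

The sequences differ at positions 4 (T/C), 6 (A/G), 13 (T/G), 14 (C/T), 15 (G/A).
That gives 5 mismatches out of 20 aligned sites, so the Hamming distance is 5.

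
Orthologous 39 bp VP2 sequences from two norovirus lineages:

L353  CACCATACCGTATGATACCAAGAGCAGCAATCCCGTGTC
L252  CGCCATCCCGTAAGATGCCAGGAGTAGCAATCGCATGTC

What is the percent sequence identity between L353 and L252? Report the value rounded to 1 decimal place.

79.5%

Differing sites — 2:A/G; 7:A/C; 13:T/A; 17:A/G; 21:A/G; 25:C/T; 33:C/G; 35:G/A.
31 of the 39 sites match, so the percent identity is 31/39 × 100 = 79.5%.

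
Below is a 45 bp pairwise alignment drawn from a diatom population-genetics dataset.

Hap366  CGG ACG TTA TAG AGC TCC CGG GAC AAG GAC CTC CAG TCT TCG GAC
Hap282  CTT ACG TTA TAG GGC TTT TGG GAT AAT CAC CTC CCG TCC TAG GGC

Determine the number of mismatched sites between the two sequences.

Differing sites — 2:G/T; 3:G/T; 13:A/G; 17:C/T; 18:C/T; 19:C/T; 24:C/T; 27:G/T; 28:G/C; 35:A/C; 39:T/C; 41:C/A; 44:A/G.
That gives 13 mismatches out of 45 aligned sites, so the Hamming distance is 13.

13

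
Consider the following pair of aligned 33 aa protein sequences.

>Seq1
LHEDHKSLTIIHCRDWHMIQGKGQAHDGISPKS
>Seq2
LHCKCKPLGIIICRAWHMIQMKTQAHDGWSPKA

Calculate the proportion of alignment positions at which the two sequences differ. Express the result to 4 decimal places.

Mismatches occur at site 3 (E↔C), site 4 (D↔K), site 5 (H↔C), site 7 (S↔P), site 9 (T↔G), site 12 (H↔I), site 15 (D↔A), site 21 (G↔M), site 23 (G↔T), site 29 (I↔W), site 33 (S↔A).
There are 11 differences over 33 sites, so p = 11/33 = 0.3333.

0.3333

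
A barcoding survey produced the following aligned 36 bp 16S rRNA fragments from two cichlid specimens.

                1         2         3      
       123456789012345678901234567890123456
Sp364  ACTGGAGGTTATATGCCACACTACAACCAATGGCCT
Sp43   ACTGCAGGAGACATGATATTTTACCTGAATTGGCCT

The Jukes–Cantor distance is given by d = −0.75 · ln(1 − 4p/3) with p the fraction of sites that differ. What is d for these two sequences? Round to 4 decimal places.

0.5482

The sequences differ at positions 5 (G/C), 9 (T/A), 10 (T/G), 12 (T/C), 16 (C/A), 17 (C/T), 19 (C/T), 20 (A/T), 21 (C/T), 25 (A/C), 26 (A/T), 27 (C/G), 28 (C/A), 30 (A/T).
p = 14/36 = 0.388889.
d = −0.75 · ln(1 − (4/3)·0.388889) = −0.75 · ln(0.481481) = −0.75 · (-0.730889) = 0.5482.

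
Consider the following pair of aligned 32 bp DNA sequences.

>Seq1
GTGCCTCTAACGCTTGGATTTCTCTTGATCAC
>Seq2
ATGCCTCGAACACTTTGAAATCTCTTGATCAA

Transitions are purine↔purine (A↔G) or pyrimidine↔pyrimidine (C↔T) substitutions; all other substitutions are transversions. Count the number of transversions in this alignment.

Mismatches occur at site 1 (G↔A, transition), site 8 (T↔G, transversion), site 12 (G↔A, transition), site 16 (G↔T, transversion), site 19 (T↔A, transversion), site 20 (T↔A, transversion), site 32 (C↔A, transversion).
Of the 7 differences, 2 transitions and 5 transversions, so the answer is 5.

5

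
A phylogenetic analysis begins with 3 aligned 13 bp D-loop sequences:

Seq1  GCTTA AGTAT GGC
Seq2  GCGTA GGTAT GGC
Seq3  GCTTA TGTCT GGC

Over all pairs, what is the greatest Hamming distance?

Pairwise Hamming distances:
  Seq1 vs Seq2: 2
  Seq1 vs Seq3: 2
  Seq2 vs Seq3: 3
The largest is 3, between Seq2 and Seq3.

3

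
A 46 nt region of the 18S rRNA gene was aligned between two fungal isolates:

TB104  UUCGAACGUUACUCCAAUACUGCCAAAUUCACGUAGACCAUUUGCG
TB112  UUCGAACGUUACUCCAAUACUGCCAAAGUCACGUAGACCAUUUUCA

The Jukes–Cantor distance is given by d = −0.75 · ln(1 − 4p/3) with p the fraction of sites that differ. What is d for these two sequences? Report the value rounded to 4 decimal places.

Differing sites — 28:U/G; 44:G/U; 46:G/A.
p = 3/46 = 0.065217.
d = −0.75 · ln(1 − (4/3)·0.065217) = −0.75 · ln(0.913044) = −0.75 · (-0.090971) = 0.0682.

0.0682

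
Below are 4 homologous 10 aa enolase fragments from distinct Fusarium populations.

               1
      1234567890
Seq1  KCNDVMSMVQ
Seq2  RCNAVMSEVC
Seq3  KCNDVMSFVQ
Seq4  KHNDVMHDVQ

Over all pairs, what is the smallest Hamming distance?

1

Pairwise Hamming distances:
  Seq1 vs Seq2: 4
  Seq1 vs Seq3: 1
  Seq1 vs Seq4: 3
  Seq2 vs Seq3: 4
  Seq2 vs Seq4: 6
  Seq3 vs Seq4: 3
The smallest is 1, between Seq1 and Seq3.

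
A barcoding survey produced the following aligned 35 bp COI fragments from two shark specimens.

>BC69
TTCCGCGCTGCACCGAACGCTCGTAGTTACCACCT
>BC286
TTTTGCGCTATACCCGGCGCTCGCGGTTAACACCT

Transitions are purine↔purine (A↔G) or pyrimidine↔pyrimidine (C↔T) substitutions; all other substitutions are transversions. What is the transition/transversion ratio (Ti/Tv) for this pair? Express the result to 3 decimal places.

Differing sites — 3:C/T (Ti); 4:C/T (Ti); 10:G/A (Ti); 11:C/T (Ti); 15:G/C (Tv); 16:A/G (Ti); 17:A/G (Ti); 24:T/C (Ti); 25:A/G (Ti); 30:C/A (Tv).
Of the 10 differences, 8 transitions and 2 transversions, so Ti/Tv = 8/2 = 4.000.

4.000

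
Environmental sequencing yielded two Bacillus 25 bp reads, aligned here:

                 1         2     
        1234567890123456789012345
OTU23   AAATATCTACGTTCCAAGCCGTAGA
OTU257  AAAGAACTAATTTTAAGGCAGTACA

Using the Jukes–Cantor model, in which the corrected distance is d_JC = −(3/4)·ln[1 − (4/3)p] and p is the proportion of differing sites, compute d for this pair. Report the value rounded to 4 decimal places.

0.4904

Mismatches occur at site 4 (T→G), site 6 (T→A), site 10 (C→A), site 11 (G→T), site 14 (C→T), site 15 (C→A), site 17 (A→G), site 20 (C→A), site 24 (G→C).
p = 9/25 = 0.360000.
d = −0.75 · ln(1 − (4/3)·0.360000) = −0.75 · ln(0.520000) = −0.75 · (-0.653926) = 0.4904.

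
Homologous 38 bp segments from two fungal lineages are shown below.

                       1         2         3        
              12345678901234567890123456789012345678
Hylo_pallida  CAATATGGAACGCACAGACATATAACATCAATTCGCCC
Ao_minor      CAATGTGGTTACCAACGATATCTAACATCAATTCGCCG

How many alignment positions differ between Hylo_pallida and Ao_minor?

Mismatches occur at site 5 (A→G), site 9 (A→T), site 10 (A→T), site 11 (C→A), site 12 (G→C), site 15 (C→A), site 16 (A→C), site 19 (C→T), site 22 (A→C), site 38 (C→G).
That gives 10 mismatches out of 38 aligned sites, so the Hamming distance is 10.

10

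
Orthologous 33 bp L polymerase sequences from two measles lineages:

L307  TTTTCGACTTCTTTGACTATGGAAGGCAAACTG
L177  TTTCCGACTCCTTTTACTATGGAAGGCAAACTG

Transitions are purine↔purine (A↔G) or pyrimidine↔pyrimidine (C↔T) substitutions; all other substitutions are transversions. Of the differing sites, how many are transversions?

1

The sequences differ at positions 4 (T/C, transition), 10 (T/C, transition), 15 (G/T, transversion).
Of the 3 differences, 2 transitions and 1 transversion, so the answer is 1.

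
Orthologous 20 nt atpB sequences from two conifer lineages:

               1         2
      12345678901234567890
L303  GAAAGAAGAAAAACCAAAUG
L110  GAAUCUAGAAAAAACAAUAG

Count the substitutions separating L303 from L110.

Differing sites — 4:A/U; 5:G/C; 6:A/U; 14:C/A; 18:A/U; 19:U/A.
That gives 6 mismatches out of 20 aligned sites, so the Hamming distance is 6.

6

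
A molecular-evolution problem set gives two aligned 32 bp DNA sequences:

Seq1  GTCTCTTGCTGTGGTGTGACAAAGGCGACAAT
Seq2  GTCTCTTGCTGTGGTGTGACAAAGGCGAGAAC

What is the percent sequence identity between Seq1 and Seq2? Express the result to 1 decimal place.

The sequences differ at positions 29 (C/G), 32 (T/C).
30 of the 32 sites match, so the percent identity is 30/32 × 100 = 93.8%.

93.8%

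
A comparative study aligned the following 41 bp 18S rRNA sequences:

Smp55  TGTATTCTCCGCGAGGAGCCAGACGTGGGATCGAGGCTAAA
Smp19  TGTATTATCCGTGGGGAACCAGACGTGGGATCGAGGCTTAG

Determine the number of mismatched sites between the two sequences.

The sequences differ at positions 7 (C/A), 12 (C/T), 14 (A/G), 18 (G/A), 39 (A/T), 41 (A/G).
That gives 6 mismatches out of 41 aligned sites, so the Hamming distance is 6.

6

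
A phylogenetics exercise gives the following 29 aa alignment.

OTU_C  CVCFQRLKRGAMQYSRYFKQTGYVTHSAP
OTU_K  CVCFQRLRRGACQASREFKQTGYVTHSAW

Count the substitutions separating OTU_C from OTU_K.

5

The sequences differ at positions 8 (K/R), 12 (M/C), 14 (Y/A), 17 (Y/E), 29 (P/W).
That gives 5 mismatches out of 29 aligned sites, so the Hamming distance is 5.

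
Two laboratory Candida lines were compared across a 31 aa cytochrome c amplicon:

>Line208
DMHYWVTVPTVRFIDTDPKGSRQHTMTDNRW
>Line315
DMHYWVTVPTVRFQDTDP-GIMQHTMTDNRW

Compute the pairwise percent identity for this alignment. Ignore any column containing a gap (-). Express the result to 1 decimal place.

90.0%

Excluding the 1 gap column leaves 30 comparable sites.
The sequences differ at positions 14 (I/Q), 21 (S/I), 22 (R/M).
27 of the 30 comparable sites match, so the percent identity is 27/30 × 100 = 90.0%.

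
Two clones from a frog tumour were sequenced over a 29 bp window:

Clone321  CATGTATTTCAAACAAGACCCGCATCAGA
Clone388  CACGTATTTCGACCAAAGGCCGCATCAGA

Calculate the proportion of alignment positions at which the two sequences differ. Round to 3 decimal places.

Mismatches occur at site 3 (T→C), site 11 (A→G), site 13 (A→C), site 17 (G→A), site 18 (A→G), site 19 (C→G).
There are 6 differences over 29 sites, so p = 6/29 = 0.207.

0.207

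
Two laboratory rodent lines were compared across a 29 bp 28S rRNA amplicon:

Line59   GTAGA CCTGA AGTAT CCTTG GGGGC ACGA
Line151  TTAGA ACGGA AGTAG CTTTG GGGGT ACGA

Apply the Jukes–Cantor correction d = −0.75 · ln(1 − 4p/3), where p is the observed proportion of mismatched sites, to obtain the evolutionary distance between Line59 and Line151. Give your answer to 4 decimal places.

0.2421

Mismatches occur at site 1 (G↔T), site 6 (C↔A), site 8 (T↔G), site 15 (T↔G), site 17 (C↔T), site 25 (C↔T).
p = 6/29 = 0.206897.
d = −0.75 · ln(1 − (4/3)·0.206897) = −0.75 · ln(0.724137) = −0.75 · (-0.322775) = 0.2421.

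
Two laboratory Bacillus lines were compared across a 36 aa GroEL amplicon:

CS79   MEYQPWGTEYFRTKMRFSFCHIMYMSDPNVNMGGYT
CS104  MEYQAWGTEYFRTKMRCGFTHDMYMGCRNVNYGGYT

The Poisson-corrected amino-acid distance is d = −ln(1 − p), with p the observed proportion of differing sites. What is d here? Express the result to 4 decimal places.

The sequences differ at positions 5 (P/A), 17 (F/C), 18 (S/G), 20 (C/T), 22 (I/D), 26 (S/G), 27 (D/C), 28 (P/R), 32 (M/Y).
p = 9/36 = 0.250000.
d = −ln(1 − 0.250000) = −ln(0.750000) = 0.2877.

0.2877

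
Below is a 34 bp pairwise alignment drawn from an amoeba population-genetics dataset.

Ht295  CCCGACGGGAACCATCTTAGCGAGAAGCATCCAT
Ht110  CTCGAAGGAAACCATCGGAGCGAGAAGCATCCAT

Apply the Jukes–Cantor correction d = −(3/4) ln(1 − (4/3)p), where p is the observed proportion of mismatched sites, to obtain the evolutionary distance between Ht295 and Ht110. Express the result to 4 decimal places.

0.1637

Mismatches occur at site 2 (C→T), site 6 (C→A), site 9 (G→A), site 17 (T→G), site 18 (T→G).
p = 5/34 = 0.147059.
d = −0.75 · ln(1 − (4/3)·0.147059) = −0.75 · ln(0.803921) = −0.75 · (-0.218254) = 0.1637.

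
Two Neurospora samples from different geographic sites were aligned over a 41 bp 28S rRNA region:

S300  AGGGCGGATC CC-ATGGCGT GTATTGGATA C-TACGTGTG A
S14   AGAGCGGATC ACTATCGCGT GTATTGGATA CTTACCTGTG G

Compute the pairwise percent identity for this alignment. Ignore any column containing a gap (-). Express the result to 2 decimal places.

Excluding the 2 gap columns leaves 39 comparable sites.
Mismatches occur at site 3 (G/A), site 11 (C/A), site 16 (G/C), site 36 (G/C), site 41 (A/G).
34 of the 39 comparable sites match, so the percent identity is 34/39 × 100 = 87.18%.

87.18%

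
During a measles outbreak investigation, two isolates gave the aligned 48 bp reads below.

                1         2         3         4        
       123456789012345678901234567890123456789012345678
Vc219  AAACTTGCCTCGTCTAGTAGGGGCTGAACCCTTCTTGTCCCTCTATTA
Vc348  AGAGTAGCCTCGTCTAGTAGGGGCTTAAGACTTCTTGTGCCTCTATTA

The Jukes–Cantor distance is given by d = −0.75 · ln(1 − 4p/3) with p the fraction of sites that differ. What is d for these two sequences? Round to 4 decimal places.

0.1622

Differing sites — 2:A/G; 4:C/G; 6:T/A; 26:G/T; 29:C/G; 30:C/A; 39:C/G.
p = 7/48 = 0.145833.
d = −0.75 · ln(1 − (4/3)·0.145833) = −0.75 · ln(0.805556) = −0.75 · (-0.216223) = 0.1622.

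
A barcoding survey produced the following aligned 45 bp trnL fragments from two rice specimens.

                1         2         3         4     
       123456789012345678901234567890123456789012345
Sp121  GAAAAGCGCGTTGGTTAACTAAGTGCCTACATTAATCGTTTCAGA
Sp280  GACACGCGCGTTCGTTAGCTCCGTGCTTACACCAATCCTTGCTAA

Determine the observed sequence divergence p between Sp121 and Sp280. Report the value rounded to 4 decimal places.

Differing sites — 3:A/C; 5:A/C; 13:G/C; 18:A/G; 21:A/C; 22:A/C; 27:C/T; 32:T/C; 33:T/C; 38:G/C; 41:T/G; 43:A/T; 44:G/A.
There are 13 differences over 45 sites, so p = 13/45 = 0.2889.

0.2889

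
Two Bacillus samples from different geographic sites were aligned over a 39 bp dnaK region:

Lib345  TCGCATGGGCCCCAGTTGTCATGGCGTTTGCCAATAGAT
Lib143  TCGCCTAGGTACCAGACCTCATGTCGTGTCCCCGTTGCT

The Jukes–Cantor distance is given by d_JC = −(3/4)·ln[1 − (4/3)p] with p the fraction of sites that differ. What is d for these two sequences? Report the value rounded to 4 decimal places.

Mismatches occur at site 5 (A→C), site 7 (G→A), site 10 (C→T), site 11 (C→A), site 16 (T→A), site 17 (T→C), site 18 (G→C), site 24 (G→T), site 28 (T→G), site 30 (G→C), site 33 (A→C), site 34 (A→G), site 36 (A→T), site 38 (A→C).
p = 14/39 = 0.358974.
d = −0.75 · ln(1 − (4/3)·0.358974) = −0.75 · ln(0.521368) = −0.75 · (-0.651299) = 0.4885.

0.4885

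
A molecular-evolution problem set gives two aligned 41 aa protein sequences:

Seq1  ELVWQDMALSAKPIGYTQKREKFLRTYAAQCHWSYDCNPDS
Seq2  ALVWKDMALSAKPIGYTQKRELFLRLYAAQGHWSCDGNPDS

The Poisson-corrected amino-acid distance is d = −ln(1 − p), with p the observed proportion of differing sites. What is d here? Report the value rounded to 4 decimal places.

0.1872

Mismatches occur at site 1 (E→A), site 5 (Q→K), site 22 (K→L), site 26 (T→L), site 31 (C→G), site 35 (Y→C), site 37 (C→G).
p = 7/41 = 0.170732.
d = −ln(1 − 0.170732) = −ln(0.829268) = 0.1872.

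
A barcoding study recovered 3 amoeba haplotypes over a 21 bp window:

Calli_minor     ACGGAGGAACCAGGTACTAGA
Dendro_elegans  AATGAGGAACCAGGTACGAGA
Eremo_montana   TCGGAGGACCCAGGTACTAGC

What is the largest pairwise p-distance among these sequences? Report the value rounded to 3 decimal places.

0.286

Pairwise Hamming distances:
  Calli_minor vs Dendro_elegans: 3
  Calli_minor vs Eremo_montana: 3
  Dendro_elegans vs Eremo_montana: 6
The largest is 6 mismatches, between Dendro_elegans and Eremo_montana; p = 6/21 = 0.286.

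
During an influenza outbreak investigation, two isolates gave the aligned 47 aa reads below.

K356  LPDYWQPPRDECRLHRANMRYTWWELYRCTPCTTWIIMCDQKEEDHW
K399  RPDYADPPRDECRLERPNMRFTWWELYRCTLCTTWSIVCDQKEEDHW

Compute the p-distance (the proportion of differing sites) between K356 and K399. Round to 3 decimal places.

Differing sites — 1:L/R; 5:W/A; 6:Q/D; 15:H/E; 17:A/P; 21:Y/F; 31:P/L; 36:I/S; 38:M/V.
There are 9 differences over 47 sites, so p = 9/47 = 0.191.

0.191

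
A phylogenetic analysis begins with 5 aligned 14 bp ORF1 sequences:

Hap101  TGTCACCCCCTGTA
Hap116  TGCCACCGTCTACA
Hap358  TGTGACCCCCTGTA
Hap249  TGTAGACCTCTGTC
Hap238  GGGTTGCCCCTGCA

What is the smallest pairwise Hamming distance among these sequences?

Pairwise Hamming distances:
  Hap101 vs Hap116: 5
  Hap101 vs Hap358: 1
  Hap101 vs Hap249: 5
  Hap101 vs Hap238: 6
  Hap116 vs Hap358: 6
  Hap116 vs Hap249: 8
  Hap116 vs Hap238: 8
  Hap358 vs Hap249: 5
  Hap358 vs Hap238: 6
  Hap249 vs Hap238: 8
The smallest is 1, between Hap101 and Hap358.

1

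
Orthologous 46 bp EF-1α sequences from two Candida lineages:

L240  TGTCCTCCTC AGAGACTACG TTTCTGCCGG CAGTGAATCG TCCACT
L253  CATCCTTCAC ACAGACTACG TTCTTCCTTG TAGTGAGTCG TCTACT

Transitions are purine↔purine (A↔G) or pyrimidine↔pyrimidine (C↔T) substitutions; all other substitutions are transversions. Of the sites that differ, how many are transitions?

Differing sites — 1:T/C (Ti); 2:G/A (Ti); 7:C/T (Ti); 9:T/A (Tv); 12:G/C (Tv); 23:T/C (Ti); 24:C/T (Ti); 26:G/C (Tv); 28:C/T (Ti); 29:G/T (Tv); 31:C/T (Ti); 37:A/G (Ti); 43:C/T (Ti).
Of the 13 differences, 9 transitions and 4 transversions, so the answer is 9.

9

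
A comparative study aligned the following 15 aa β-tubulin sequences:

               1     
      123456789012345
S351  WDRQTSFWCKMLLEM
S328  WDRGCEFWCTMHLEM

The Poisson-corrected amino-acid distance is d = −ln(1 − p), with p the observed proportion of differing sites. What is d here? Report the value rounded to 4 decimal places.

Mismatches occur at site 4 (Q↔G), site 5 (T↔C), site 6 (S↔E), site 10 (K↔T), site 12 (L↔H).
p = 5/15 = 0.333333.
d = −ln(1 − 0.333333) = −ln(0.666667) = 0.4055.

0.4055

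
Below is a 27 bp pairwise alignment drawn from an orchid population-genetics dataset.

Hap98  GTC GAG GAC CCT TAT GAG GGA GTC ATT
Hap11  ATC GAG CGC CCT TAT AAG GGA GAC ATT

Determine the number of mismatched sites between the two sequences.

5

The sequences differ at positions 1 (G/A), 7 (G/C), 8 (A/G), 16 (G/A), 23 (T/A).
That gives 5 mismatches out of 27 aligned sites, so the Hamming distance is 5.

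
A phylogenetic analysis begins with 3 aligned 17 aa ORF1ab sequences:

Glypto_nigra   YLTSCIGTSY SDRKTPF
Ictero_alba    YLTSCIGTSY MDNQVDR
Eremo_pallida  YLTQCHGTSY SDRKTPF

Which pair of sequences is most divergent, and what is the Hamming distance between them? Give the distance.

Pairwise Hamming distances:
  Glypto_nigra vs Ictero_alba: 6
  Glypto_nigra vs Eremo_pallida: 2
  Ictero_alba vs Eremo_pallida: 8
The largest is 8, between Ictero_alba and Eremo_pallida.

8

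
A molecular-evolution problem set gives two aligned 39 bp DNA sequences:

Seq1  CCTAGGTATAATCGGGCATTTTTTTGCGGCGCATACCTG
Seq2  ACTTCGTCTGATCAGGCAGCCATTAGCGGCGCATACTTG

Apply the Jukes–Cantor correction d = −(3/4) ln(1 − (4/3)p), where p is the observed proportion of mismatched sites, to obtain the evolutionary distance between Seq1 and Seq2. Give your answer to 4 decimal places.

The sequences differ at positions 1 (C/A), 4 (A/T), 5 (G/C), 8 (A/C), 10 (A/G), 14 (G/A), 19 (T/G), 20 (T/C), 21 (T/C), 22 (T/A), 25 (T/A), 37 (C/T).
p = 12/39 = 0.307692.
d = −0.75 · ln(1 − (4/3)·0.307692) = −0.75 · ln(0.589744) = −0.75 · (-0.528067) = 0.3961.

0.3961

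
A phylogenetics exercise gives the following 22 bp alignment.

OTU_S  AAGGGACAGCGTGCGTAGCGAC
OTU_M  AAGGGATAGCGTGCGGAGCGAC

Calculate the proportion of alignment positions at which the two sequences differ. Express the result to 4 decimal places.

0.0909

The sequences differ at positions 7 (C/T), 16 (T/G).
There are 2 differences over 22 sites, so p = 2/22 = 0.0909.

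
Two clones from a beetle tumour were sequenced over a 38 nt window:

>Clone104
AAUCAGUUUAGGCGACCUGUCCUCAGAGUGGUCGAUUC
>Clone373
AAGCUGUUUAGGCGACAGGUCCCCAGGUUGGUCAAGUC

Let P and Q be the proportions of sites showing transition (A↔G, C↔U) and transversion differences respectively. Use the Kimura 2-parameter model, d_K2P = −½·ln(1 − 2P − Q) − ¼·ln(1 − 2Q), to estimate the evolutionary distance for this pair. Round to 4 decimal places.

Mismatches occur at site 3 (U→G, transversion), site 5 (A→U, transversion), site 17 (C→A, transversion), site 18 (U→G, transversion), site 23 (U→C, transition), site 27 (A→G, transition), site 28 (G→U, transversion), site 34 (G→A, transition), site 36 (U→G, transversion).
Of the 9 differences, 3 transitions and 6 transversions over 38 sites: P = 3/38 = 0.078947, Q = 6/38 = 0.157895.
d = −0.5·ln(0.684211) − 0.25·ln(0.684210) = −0.5·(-0.379489) − 0.25·(-0.379490) = 0.2846.

0.2846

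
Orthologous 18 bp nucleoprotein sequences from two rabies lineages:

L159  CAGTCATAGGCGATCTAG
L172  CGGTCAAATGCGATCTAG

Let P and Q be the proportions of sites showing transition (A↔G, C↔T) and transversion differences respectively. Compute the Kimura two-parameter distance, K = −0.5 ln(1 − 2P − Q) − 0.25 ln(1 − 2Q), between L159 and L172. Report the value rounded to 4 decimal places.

Differing sites — 2:A/G (Ti); 7:T/A (Tv); 9:G/T (Tv).
Of the 3 differences, 1 transition and 2 transversions over 18 sites: P = 1/18 = 0.055556, Q = 2/18 = 0.111111.
d = −0.5·ln(0.777777) − 0.25·ln(0.777778) = −0.5·(-0.251315) − 0.25·(-0.251314) = 0.1885.

0.1885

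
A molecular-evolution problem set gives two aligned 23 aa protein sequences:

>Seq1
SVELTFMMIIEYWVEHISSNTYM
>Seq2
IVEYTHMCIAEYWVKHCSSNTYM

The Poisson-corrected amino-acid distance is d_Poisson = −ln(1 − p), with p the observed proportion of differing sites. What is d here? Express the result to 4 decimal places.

0.3629

Differing sites — 1:S/I; 4:L/Y; 6:F/H; 8:M/C; 10:I/A; 15:E/K; 17:I/C.
p = 7/23 = 0.304348.
d = −ln(1 − 0.304348) = −ln(0.695652) = 0.3629.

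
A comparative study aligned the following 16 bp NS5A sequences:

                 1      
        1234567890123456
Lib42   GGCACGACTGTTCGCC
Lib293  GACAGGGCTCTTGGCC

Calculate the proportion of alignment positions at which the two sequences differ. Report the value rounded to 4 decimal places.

Differing sites — 2:G/A; 5:C/G; 7:A/G; 10:G/C; 13:C/G.
There are 5 differences over 16 sites, so p = 5/16 = 0.3125.

0.3125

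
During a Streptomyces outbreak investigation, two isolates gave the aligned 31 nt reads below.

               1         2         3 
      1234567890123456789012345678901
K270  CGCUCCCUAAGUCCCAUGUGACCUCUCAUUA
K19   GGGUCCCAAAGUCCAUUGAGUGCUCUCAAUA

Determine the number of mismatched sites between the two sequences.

9

The sequences differ at positions 1 (C/G), 3 (C/G), 8 (U/A), 15 (C/A), 16 (A/U), 19 (U/A), 21 (A/U), 22 (C/G), 29 (U/A).
That gives 9 mismatches out of 31 aligned sites, so the Hamming distance is 9.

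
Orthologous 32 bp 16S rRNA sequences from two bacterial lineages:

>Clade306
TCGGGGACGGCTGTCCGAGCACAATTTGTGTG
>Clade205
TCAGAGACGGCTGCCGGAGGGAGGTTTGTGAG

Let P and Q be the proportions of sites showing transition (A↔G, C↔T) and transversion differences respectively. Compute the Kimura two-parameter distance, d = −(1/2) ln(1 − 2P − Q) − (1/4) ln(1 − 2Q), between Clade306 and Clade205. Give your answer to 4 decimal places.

0.4185

Differing sites — 3:G/A (Ti); 5:G/A (Ti); 14:T/C (Ti); 16:C/G (Tv); 20:C/G (Tv); 21:A/G (Ti); 22:C/A (Tv); 23:A/G (Ti); 24:A/G (Ti); 31:T/A (Tv).
Of the 10 differences, 6 transitions and 4 transversions over 32 sites: P = 6/32 = 0.187500, Q = 4/32 = 0.125000.
d = −0.5·ln(0.500000) − 0.25·ln(0.750000) = −0.5·(-0.693147) − 0.25·(-0.287682) = 0.4185.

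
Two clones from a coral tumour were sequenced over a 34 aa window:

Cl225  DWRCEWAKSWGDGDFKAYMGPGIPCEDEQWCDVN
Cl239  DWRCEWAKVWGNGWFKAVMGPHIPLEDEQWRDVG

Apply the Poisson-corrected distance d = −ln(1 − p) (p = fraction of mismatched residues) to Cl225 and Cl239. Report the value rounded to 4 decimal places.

Differing sites — 9:S/V; 12:D/N; 14:D/W; 18:Y/V; 22:G/H; 25:C/L; 31:C/R; 34:N/G.
p = 8/34 = 0.235294.
d = −ln(1 − 0.235294) = −ln(0.764706) = 0.2683.

0.2683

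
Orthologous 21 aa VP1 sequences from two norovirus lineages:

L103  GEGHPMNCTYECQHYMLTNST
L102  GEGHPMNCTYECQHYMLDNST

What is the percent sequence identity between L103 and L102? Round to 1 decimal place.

95.2%

Differing sites — 18:T/D.
20 of the 21 sites match, so the percent identity is 20/21 × 100 = 95.2%.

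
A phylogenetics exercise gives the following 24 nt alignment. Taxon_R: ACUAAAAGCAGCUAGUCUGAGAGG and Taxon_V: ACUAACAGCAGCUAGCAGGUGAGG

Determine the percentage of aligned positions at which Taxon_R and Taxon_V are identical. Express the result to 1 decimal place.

79.2%

Differing sites — 6:A/C; 16:U/C; 17:C/A; 18:U/G; 20:A/U.
19 of the 24 sites match, so the percent identity is 19/24 × 100 = 79.2%.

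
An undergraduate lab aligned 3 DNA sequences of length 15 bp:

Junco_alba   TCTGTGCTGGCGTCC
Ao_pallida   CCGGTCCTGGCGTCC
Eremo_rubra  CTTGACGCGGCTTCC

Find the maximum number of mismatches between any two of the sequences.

Pairwise Hamming distances:
  Junco_alba vs Ao_pallida: 3
  Junco_alba vs Eremo_rubra: 7
  Ao_pallida vs Eremo_rubra: 6
The largest is 7, between Junco_alba and Eremo_rubra.

7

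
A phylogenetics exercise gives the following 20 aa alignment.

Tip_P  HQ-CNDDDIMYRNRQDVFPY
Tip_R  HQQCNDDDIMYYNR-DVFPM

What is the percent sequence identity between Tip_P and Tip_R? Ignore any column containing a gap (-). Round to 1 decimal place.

88.9%

Excluding the 2 gap columns leaves 18 comparable sites.
Mismatches occur at site 12 (R↔Y), site 20 (Y↔M).
16 of the 18 comparable sites match, so the percent identity is 16/18 × 100 = 88.9%.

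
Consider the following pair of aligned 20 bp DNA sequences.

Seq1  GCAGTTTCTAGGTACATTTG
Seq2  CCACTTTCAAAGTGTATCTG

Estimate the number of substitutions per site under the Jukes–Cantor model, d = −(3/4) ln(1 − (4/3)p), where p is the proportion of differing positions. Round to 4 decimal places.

Mismatches occur at site 1 (G→C), site 4 (G→C), site 9 (T→A), site 11 (G→A), site 14 (A→G), site 15 (C→T), site 18 (T→C).
p = 7/20 = 0.350000.
d = −0.75 · ln(1 − (4/3)·0.350000) = −0.75 · ln(0.533333) = −0.75 · (-0.628609) = 0.4715.

0.4715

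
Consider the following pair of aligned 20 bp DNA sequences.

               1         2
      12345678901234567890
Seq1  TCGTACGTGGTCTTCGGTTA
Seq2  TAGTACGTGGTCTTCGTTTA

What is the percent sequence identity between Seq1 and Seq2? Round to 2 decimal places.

Differing sites — 2:C/A; 17:G/T.
18 of the 20 sites match, so the percent identity is 18/20 × 100 = 90.00%.

90.00%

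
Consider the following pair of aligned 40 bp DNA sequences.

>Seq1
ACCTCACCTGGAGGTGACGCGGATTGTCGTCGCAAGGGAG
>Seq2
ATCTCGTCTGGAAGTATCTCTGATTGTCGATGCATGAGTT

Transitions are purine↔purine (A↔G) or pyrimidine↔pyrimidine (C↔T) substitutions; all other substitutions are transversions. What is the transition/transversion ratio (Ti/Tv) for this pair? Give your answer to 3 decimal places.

Differing sites — 2:C/T (Ti); 6:A/G (Ti); 7:C/T (Ti); 13:G/A (Ti); 16:G/A (Ti); 17:A/T (Tv); 19:G/T (Tv); 21:G/T (Tv); 30:T/A (Tv); 31:C/T (Ti); 35:A/T (Tv); 37:G/A (Ti); 39:A/T (Tv); 40:G/T (Tv).
Of the 14 differences, 7 transitions and 7 transversions, so Ti/Tv = 7/7 = 1.000.

1.000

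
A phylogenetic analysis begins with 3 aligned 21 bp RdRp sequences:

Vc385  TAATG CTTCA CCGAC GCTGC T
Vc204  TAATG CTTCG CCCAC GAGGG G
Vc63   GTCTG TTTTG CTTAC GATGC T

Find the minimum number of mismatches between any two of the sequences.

Pairwise Hamming distances:
  Vc385 vs Vc204: 6
  Vc385 vs Vc63: 9
  Vc204 vs Vc63: 10
The smallest is 6, between Vc385 and Vc204.

6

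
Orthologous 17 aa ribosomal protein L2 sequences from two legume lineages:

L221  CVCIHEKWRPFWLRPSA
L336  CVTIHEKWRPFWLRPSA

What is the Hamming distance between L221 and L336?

1

Differing sites — 3:C/T.
That gives 1 mismatch out of 17 aligned sites, so the Hamming distance is 1.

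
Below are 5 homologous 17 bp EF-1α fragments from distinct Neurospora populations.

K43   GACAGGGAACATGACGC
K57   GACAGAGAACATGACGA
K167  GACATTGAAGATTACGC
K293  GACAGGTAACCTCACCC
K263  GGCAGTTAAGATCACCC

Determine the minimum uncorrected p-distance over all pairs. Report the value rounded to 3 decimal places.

0.118

Pairwise Hamming distances:
  K43 vs K57: 2
  K43 vs K167: 4
  K43 vs K293: 4
  K43 vs K263: 6
  K57 vs K167: 5
  K57 vs K293: 6
  K57 vs K263: 7
  K167 vs K293: 7
  K167 vs K263: 5
  K293 vs K263: 4
The smallest is 2 mismatches, between K43 and K57; p = 2/17 = 0.118.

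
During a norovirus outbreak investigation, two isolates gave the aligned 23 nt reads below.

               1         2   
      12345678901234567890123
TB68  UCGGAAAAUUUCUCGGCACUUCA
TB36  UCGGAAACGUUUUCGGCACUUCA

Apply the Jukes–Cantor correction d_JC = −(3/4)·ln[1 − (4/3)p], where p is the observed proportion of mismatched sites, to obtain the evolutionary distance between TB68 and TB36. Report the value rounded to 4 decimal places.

Differing sites — 8:A/C; 9:U/G; 12:C/U.
p = 3/23 = 0.130435.
d = −0.75 · ln(1 − (4/3)·0.130435) = −0.75 · ln(0.826087) = −0.75 · (-0.191055) = 0.1433.

0.1433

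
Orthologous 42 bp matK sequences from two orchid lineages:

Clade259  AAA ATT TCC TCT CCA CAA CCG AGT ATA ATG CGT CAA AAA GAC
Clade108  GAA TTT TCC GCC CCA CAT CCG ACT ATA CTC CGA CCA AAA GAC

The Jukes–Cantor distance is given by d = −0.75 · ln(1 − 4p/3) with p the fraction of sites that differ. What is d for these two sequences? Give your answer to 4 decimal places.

Differing sites — 1:A/G; 4:A/T; 10:T/G; 12:T/C; 18:A/T; 23:G/C; 28:A/C; 30:G/C; 33:T/A; 35:A/C.
p = 10/42 = 0.238095.
d = −0.75 · ln(1 − (4/3)·0.238095) = −0.75 · ln(0.682540) = −0.75 · (-0.381934) = 0.2865.

0.2865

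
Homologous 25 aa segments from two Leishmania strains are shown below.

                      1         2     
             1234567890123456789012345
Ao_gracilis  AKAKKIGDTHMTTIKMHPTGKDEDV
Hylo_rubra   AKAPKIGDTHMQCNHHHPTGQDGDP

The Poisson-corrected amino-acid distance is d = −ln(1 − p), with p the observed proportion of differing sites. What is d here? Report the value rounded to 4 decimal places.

Differing sites — 4:K/P; 12:T/Q; 13:T/C; 14:I/N; 15:K/H; 16:M/H; 21:K/Q; 23:E/G; 25:V/P.
p = 9/25 = 0.360000.
d = −ln(1 − 0.360000) = −ln(0.640000) = 0.4463.

0.4463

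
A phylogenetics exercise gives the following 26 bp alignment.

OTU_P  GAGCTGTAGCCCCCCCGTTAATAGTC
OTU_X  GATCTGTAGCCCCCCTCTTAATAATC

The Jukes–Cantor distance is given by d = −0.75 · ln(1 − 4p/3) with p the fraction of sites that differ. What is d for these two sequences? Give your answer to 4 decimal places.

0.1722

The sequences differ at positions 3 (G/T), 16 (C/T), 17 (G/C), 24 (G/A).
p = 4/26 = 0.153846.
d = −0.75 · ln(1 − (4/3)·0.153846) = −0.75 · ln(0.794872) = −0.75 · (-0.229574) = 0.1722.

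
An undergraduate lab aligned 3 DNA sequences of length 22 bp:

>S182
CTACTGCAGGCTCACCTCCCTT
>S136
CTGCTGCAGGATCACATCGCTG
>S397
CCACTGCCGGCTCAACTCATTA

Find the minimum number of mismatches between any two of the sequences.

5

Pairwise Hamming distances:
  S182 vs S136: 5
  S182 vs S397: 6
  S136 vs S397: 9
The smallest is 5, between S182 and S136.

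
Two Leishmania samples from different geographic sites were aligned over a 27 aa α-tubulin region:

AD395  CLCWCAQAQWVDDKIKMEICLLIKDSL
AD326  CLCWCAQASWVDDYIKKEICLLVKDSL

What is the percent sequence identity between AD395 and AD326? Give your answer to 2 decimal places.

85.19%

Mismatches occur at site 9 (Q/S), site 14 (K/Y), site 17 (M/K), site 23 (I/V).
23 of the 27 sites match, so the percent identity is 23/27 × 100 = 85.19%.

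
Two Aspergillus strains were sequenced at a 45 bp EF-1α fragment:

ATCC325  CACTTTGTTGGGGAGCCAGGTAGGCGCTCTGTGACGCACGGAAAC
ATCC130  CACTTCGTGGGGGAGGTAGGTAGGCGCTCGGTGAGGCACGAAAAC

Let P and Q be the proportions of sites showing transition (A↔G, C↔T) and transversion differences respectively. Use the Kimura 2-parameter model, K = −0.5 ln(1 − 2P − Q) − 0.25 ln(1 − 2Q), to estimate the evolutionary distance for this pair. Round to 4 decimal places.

0.1746

Differing sites — 6:T/C (Ti); 9:T/G (Tv); 16:C/G (Tv); 17:C/T (Ti); 30:T/G (Tv); 35:C/G (Tv); 41:G/A (Ti).
Of the 7 differences, 3 transitions and 4 transversions over 45 sites: P = 3/45 = 0.066667, Q = 4/45 = 0.088889.
d = −0.5·ln(0.777777) − 0.25·ln(0.822222) = −0.5·(-0.251315) − 0.25·(-0.195745) = 0.1746.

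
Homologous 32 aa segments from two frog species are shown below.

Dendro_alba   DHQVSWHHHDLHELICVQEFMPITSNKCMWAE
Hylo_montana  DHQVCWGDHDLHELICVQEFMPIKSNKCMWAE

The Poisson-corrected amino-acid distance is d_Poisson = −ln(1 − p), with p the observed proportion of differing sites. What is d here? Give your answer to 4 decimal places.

0.1335

Differing sites — 5:S/C; 7:H/G; 8:H/D; 24:T/K.
p = 4/32 = 0.125000.
d = −ln(1 − 0.125000) = −ln(0.875000) = 0.1335.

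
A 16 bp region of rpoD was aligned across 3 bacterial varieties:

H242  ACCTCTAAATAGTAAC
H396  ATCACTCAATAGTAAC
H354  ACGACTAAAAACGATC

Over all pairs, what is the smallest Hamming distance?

3

Pairwise Hamming distances:
  H242 vs H396: 3
  H242 vs H354: 6
  H396 vs H354: 7
The smallest is 3, between H242 and H396.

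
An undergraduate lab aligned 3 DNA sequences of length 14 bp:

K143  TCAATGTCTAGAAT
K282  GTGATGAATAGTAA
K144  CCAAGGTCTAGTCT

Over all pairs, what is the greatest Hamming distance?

Pairwise Hamming distances:
  K143 vs K282: 7
  K143 vs K144: 4
  K282 vs K144: 8
The largest is 8, between K282 and K144.

8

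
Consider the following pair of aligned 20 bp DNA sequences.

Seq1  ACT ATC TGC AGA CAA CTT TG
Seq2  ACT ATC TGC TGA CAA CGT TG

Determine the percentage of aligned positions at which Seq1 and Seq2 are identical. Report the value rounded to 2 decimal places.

Differing sites — 10:A/T; 17:T/G.
18 of the 20 sites match, so the percent identity is 18/20 × 100 = 90.00%.

90.00%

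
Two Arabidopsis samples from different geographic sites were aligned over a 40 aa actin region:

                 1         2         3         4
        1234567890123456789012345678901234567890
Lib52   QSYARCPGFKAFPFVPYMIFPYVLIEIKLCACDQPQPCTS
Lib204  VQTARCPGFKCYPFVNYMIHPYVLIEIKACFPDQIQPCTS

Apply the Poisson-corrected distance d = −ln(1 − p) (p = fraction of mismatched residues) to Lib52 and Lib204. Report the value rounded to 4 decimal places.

The sequences differ at positions 1 (Q/V), 2 (S/Q), 3 (Y/T), 11 (A/C), 12 (F/Y), 16 (P/N), 20 (F/H), 29 (L/A), 31 (A/F), 32 (C/P), 35 (P/I).
p = 11/40 = 0.275000.
d = −ln(1 − 0.275000) = −ln(0.725000) = 0.3216.

0.3216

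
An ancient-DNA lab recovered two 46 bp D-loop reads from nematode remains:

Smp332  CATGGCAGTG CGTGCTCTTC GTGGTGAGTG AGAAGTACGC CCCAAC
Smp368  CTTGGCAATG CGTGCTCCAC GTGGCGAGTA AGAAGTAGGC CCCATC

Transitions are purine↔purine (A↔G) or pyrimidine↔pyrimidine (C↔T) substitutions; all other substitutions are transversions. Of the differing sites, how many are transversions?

Mismatches occur at site 2 (A/T, transversion), site 8 (G/A, transition), site 18 (T/C, transition), site 19 (T/A, transversion), site 25 (T/C, transition), site 30 (G/A, transition), site 38 (C/G, transversion), site 45 (A/T, transversion).
Of the 8 differences, 4 transitions and 4 transversions, so the answer is 4.

4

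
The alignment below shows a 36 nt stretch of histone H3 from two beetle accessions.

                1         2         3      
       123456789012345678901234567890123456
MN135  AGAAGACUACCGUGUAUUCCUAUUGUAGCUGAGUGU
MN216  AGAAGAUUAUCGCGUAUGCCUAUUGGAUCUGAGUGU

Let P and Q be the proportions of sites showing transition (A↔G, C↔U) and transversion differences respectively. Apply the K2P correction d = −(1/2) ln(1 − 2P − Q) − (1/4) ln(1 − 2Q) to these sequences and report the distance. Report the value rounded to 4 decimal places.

0.1894

Mismatches occur at site 7 (C→U, transition), site 10 (C→U, transition), site 13 (U→C, transition), site 18 (U→G, transversion), site 26 (U→G, transversion), site 28 (G→U, transversion).
Of the 6 differences, 3 transitions and 3 transversions over 36 sites: P = 3/36 = 0.083333, Q = 3/36 = 0.083333.
d = −0.5·ln(0.750001) − 0.25·ln(0.833334) = −0.5·(-0.287681) − 0.25·(-0.182321) = 0.1894.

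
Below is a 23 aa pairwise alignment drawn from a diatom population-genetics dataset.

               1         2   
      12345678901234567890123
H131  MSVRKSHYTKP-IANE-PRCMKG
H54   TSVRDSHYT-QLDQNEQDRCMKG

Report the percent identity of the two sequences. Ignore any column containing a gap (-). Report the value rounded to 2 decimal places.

Excluding the 3 gap columns leaves 20 comparable sites.
The sequences differ at positions 1 (M/T), 5 (K/D), 11 (P/Q), 13 (I/D), 14 (A/Q), 18 (P/D).
14 of the 20 comparable sites match, so the percent identity is 14/20 × 100 = 70.00%.

70.00%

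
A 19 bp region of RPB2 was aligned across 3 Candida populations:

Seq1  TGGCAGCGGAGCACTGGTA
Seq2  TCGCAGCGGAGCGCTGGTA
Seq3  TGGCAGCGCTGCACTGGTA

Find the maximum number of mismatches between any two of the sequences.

Pairwise Hamming distances:
  Seq1 vs Seq2: 2
  Seq1 vs Seq3: 2
  Seq2 vs Seq3: 4
The largest is 4, between Seq2 and Seq3.

4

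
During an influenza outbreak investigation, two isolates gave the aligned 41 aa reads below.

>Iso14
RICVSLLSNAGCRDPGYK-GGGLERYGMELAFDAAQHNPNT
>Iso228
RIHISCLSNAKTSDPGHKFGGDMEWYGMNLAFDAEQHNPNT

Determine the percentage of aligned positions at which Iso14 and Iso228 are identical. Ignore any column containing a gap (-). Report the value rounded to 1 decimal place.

Excluding the 1 gap column leaves 40 comparable sites.
Differing sites — 3:C/H; 4:V/I; 6:L/C; 11:G/K; 12:C/T; 13:R/S; 17:Y/H; 22:G/D; 23:L/M; 25:R/W; 29:E/N; 35:A/E.
28 of the 40 comparable sites match, so the percent identity is 28/40 × 100 = 70.0%.

70.0%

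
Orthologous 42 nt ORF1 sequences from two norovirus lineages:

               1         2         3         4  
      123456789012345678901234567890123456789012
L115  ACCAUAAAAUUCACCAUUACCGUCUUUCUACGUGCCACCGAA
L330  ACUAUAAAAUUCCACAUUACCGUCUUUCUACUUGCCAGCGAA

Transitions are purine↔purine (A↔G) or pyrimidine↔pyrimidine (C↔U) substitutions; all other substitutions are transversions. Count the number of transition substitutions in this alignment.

Mismatches occur at site 3 (C/U, transition), site 13 (A/C, transversion), site 14 (C/A, transversion), site 32 (G/U, transversion), site 38 (C/G, transversion).
Of the 5 differences, 1 transition and 4 transversions, so the answer is 1.

1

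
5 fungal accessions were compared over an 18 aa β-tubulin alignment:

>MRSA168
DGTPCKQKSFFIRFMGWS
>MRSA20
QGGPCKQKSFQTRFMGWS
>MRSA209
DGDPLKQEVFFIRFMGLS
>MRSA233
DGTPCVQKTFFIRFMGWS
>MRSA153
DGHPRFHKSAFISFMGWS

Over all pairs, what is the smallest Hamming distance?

2

Pairwise Hamming distances:
  MRSA168 vs MRSA20: 4
  MRSA168 vs MRSA209: 5
  MRSA168 vs MRSA233: 2
  MRSA168 vs MRSA153: 6
  MRSA20 vs MRSA209: 8
  MRSA20 vs MRSA233: 6
  MRSA20 vs MRSA153: 9
  MRSA209 vs MRSA233: 6
  MRSA209 vs MRSA153: 9
  MRSA233 vs MRSA153: 7
The smallest is 2, between MRSA168 and MRSA233.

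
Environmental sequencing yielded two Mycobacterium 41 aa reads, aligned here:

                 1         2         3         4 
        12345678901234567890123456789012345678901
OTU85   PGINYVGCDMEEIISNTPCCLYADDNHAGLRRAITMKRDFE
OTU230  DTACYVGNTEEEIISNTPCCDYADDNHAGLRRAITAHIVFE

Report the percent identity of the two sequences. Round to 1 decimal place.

70.7%

The sequences differ at positions 1 (P/D), 2 (G/T), 3 (I/A), 4 (N/C), 8 (C/N), 9 (D/T), 10 (M/E), 21 (L/D), 36 (M/A), 37 (K/H), 38 (R/I), 39 (D/V).
29 of the 41 sites match, so the percent identity is 29/41 × 100 = 70.7%.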